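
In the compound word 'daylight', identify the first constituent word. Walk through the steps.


Split 'daylight' into 'day' + 'light'. The first part is 'day'.

day


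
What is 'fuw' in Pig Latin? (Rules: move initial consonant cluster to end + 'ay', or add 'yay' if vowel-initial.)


'fuw': move consonant cluster 'f' to end and add 'ay': 'uwfay'.

uwfay


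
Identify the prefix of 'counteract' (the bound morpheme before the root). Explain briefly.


The word 'counteract' = 'counter' (prefix) + 'act' (root). The prefix is 'counter'.

counter


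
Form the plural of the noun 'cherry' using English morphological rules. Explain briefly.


Apply rule: Change -y to -ies (consonant + y). 'cherry' becomes 'cherries'.

cherries


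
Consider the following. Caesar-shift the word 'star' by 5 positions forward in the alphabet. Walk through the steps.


Shift each letter by 5: s -> x, t -> y, a -> f, r -> w. Result: 'xyfw'.

xyfw


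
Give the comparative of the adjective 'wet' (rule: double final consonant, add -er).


Apply comparative formation (double final consonant, add -er): 'wet' -> 'wetter'.

wetter


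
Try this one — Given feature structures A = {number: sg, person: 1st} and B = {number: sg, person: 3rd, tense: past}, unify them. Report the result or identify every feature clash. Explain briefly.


Compare features:
number: A=sg vs B=sg -> unified: sg
person: A=1st vs B=3rd -> CLASH
tense: A=_ vs B=past -> unified: past
Clash detected on feature 'person' (1st vs 3rd); unification fails.

CLASH on 'person' (1st vs 3rd)


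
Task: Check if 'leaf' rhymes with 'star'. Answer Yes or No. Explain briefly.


Rime (stressed vowel + following sounds) of 'leaf': -eaf = /iːf/
Rime of 'star': -ar = /ɑːr/
/iːf/ and /ɑːr/ are different ending sounds, so the words do not rhyme.

No


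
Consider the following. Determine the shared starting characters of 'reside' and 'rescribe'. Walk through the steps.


Compare from the start: 3 characters match: 'res'. Mismatch at position 4: 'i' vs 'c'.

res


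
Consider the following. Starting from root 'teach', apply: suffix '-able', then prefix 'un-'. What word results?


Step 1: Add suffix '-able' to 'teach' = 'teachable'
Step 2: Add prefix 'un-' to 'teachable' = 'unteachable'

unteachable


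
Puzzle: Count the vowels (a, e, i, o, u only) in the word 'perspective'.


Vowels in 'perspective': e, e, i, e = 4 vowels.

4


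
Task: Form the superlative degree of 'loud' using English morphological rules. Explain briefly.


Apply superlative formation (add -est): 'loud' -> 'loudest'.

loudest


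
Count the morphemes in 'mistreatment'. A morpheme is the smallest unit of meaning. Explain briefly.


Decomposition: mis- (prefix) + treat (root) + -ment (suffix) = 3 morpheme(s)

3 morphemes


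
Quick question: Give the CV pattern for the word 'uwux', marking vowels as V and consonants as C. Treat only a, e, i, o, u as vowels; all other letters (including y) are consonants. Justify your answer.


Letter mapping: u = V, w = C, u = V, x = C.

VCVC


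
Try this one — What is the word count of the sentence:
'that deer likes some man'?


Split into words: that | deer | likes | some | man = 5 words.

5


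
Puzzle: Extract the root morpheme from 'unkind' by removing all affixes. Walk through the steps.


Remove prefix 'un' from 'unkind' to get root 'kind'.

kind


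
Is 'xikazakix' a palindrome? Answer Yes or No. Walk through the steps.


Forward: 'xikazakix'
Reversed: 'xikazakix'
They are identical.

Yes


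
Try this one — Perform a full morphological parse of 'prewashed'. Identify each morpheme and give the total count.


Step 1: Identify prefix: 'pre' (meaning: before)
Step 2: Identify root: 'wash'
Step 3: Identify suffix(es): 'ed'
Decomposition: pre- (prefix: before) + wash (root) + -ed (suffix: past)
Total morphemes: 3

3 morphemes (pre- (prefix: before) + wash (root) + -ed (suffix: past))


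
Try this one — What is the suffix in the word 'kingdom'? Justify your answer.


The word 'kingdom' = 'king' (root) + '-dom' (suffix). The suffix is '-dom'.

dom


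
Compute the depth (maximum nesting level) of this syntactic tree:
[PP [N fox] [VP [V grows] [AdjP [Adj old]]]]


Count bracket nesting levels:
'[' at pos 0: depth = 1
'[' at pos 4: depth = 2
'[' at pos 12: depth = 2
'[' at pos 16: depth = 3
'[' at pos 26: depth = 3
'[' at pos 32: depth = 4
Maximum depth reached: 4

4


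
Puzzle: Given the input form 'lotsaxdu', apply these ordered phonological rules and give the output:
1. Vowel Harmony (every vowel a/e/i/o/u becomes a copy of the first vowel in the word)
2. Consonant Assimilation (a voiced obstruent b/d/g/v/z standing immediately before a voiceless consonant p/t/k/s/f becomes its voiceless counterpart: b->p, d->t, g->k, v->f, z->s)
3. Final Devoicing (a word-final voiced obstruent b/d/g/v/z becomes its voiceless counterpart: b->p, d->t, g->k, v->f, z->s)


Starting form: 'lotsaxdu'
Rule 1: Vowel Harmony: all vowels become 'o' (matching first vowel). 'lotsaxdu' -> 'lotsoxdo'
Rule 2: Consonant Assimilation: no voiced obstruent (b/d/g/v/z) stands immediately before a voiceless consonant (p/t/k/s/f). No change.
Rule 3: Final Devoicing: the word ends in the vowel 'o', not a consonant. No change.
Final form: 'lotsoxdo'

lotsoxdo


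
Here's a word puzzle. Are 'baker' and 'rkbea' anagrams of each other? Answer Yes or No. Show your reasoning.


Sorted letters of 'baker': 'abekr'
Sorted letters of 'rkbea': 'abekr'
They match.

Yes


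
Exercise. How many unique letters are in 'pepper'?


Unique letters in 'pepper': {e, p, r} = 3 distinct letters.

3


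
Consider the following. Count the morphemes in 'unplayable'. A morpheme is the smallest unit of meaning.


Decomposition: un- (prefix) + play (root) + -able (suffix) = 3 morpheme(s)

3 morphemes


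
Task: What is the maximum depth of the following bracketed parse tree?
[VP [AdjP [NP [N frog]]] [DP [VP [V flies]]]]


Count bracket nesting levels:
'[' at pos 0: depth = 1
'[' at pos 4: depth = 2
'[' at pos 10: depth = 3
'[' at pos 14: depth = 4
'[' at pos 25: depth = 2
'[' at pos 29: depth = 3
'[' at pos 33: depth = 4
Maximum depth reached: 4

4


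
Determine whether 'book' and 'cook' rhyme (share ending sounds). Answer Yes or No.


Rime (stressed vowel + following sounds) of 'book': -ook = /ʊk/
Rime of 'cook': -ook = /ʊk/
/ʊk/ and /ʊk/ are the same ending sound, so the words rhyme.

Yes


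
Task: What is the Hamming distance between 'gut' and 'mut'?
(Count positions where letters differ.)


Alignment:
Position 1: 'g' vs 'm' = DIFFER
Position 2: 'u' vs 'u' = match
Position 3: 't' vs 't' = match
Total differences: 1

1


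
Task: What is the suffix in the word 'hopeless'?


The word 'hopeless' = 'hope' (root) + '-less' (suffix). The suffix is '-less'.

less


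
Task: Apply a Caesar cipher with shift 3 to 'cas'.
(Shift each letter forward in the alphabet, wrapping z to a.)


Shift each letter by 3: c -> f, a -> d, s -> v. Result: 'fdv'.

fdv


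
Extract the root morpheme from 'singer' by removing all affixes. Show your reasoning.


Remove suffix '-er' from 'singer' to get root 'sing'.

sing


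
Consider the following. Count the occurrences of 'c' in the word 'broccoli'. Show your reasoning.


Letter 'c' in 'broccoli': found at position(s) 4, 5 = 2 occurrence(s).

2


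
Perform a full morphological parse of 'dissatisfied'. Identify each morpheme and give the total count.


Step 1: Identify prefix: 'dis' (meaning: not/apart)
Step 2: Identify root: 'satisfy'
Step 3: Identify suffix(es): 'ed'
Decomposition: dis- (prefix: not/apart) + satisfy (root) + -ed (suffix: past)
Total morphemes: 3

3 morphemes (dis- (prefix: not/apart) + satisfy (root) + -ed (suffix: past))


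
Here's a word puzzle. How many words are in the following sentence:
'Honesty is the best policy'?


Split into words: Honesty | is | the | best | policy = 5 words.

5


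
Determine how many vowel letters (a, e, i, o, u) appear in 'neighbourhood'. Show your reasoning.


Vowels in 'neighbourhood': e, i, o, u, o, o = 6 vowels.

6


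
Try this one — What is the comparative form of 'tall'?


Apply comparative formation (add -er): 'tall' -> 'taller'.

taller


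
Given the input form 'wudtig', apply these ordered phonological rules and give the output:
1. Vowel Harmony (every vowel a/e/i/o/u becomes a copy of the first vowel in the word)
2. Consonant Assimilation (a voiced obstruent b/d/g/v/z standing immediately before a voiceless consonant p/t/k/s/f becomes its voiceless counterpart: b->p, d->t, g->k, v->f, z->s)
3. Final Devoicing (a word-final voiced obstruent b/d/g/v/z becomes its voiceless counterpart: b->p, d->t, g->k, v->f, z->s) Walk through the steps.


Starting form: 'wudtig'
Rule 1: Vowel Harmony: all vowels become 'u' (matching first vowel). 'wudtig' -> 'wudtug'
Rule 2: Consonant Assimilation: voiced obstruent before voiceless consonant becomes voiceless ('dt' -> 'tt'). 'wudtug' -> 'wuttug'
Rule 3: Final Devoicing: word-final voiced obstruent 'g' becomes voiceless 'k'. 'wuttug' -> 'wuttuk'
Final form: 'wuttuk'

wuttuk


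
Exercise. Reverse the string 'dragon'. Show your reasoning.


Reverse 'dragon' character by character: 'nogard'.

nogard


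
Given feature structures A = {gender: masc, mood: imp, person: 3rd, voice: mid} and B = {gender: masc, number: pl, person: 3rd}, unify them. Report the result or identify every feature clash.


Compare features:
gender: A=masc vs B=masc -> unified: masc
mood: A=imp vs B=_ -> unified: imp
number: A=_ vs B=pl -> unified: pl
person: A=3rd vs B=3rd -> unified: 3rd
voice: A=mid vs B=_ -> unified: mid
No clashes found.

Unified: {gender: masc, mood: imp, number: pl, person: 3rd, voice: mid}


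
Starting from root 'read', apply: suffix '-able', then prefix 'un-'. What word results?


Step 1: Add suffix '-able' to 'read' = 'readable'
Step 2: Add prefix 'un-' to 'readable' = 'unreadable'

unreadable


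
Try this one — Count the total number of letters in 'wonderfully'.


Spell out 'wonderfully' and number each letter: w(1), o(2), n(3), d(4), e(5), r(6), f(7), u(8), l(9), l(10), y(11). Total: 11 letters.

11


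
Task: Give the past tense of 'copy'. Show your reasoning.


Apply rule: Change -y to -ied. 'copy' becomes 'copied'.

copied


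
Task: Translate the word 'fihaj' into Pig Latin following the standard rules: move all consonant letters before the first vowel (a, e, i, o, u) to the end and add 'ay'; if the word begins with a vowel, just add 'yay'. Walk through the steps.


'fihaj': move consonant cluster 'f' to end and add 'ay': 'ihajfay'.

ihajfay


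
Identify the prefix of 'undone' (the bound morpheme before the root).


The word 'undone' = 'un' (prefix) + 'done' (root). The prefix is 'un'.

un


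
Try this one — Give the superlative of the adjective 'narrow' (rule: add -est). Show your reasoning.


Apply superlative formation (add -est): 'narrow' -> 'narrowest'.

narrowest


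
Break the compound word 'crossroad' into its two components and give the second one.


Split 'crossroad' into 'cross' + 'road'. The second part is 'road'.

road


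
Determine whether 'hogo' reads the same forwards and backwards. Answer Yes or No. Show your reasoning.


Forward: 'hogo'
Reversed: 'ogoh'
They differ.

No


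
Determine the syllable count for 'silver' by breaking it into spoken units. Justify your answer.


Break 'silver' into syllables: sil-ver -> sil | ver = 2 syllables

2 syllables


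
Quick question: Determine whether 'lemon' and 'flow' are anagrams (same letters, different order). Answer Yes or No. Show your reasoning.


Sorted letters of 'lemon': 'elmno'
Sorted letters of 'flow': 'flow'
They do not match.

No


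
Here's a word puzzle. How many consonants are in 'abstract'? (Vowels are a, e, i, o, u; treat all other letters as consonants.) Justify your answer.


Consonants in 'abstract': b, s, t, r, c, t = 6 consonants.

6


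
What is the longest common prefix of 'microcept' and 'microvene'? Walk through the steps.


Compare from the start: 5 characters match: 'micro'. Mismatch at position 6: 'c' vs 'v'.

micro


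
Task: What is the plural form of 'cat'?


Apply rule: Add -s. 'cat' becomes 'cats'.

cats


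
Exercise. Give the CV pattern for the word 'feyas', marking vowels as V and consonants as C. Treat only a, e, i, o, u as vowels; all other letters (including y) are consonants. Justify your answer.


Letter mapping: f = C, e = V, y = C, a = V, s = C.

CVCVC


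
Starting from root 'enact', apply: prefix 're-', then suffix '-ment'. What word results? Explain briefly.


Step 1: Add prefix 're-' to 'enact' = 'reenact'
Step 2: Add suffix '-ment' to 'reenact' = 'reenactment'

reenactment


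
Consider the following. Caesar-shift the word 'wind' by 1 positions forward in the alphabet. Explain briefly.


Shift each letter by 1: w -> x, i -> j, n -> o, d -> e. Result: 'xjoe'.

xjoe


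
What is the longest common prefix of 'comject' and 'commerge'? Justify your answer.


Compare from the start: 3 characters match: 'com'. Mismatch at position 4: 'j' vs 'm'.

com


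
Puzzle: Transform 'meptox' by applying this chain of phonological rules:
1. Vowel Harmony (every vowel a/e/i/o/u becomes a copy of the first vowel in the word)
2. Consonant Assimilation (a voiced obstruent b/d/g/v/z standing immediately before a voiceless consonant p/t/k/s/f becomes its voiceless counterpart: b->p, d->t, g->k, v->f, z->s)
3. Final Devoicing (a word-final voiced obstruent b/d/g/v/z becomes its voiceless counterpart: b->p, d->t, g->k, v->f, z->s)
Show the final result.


Starting form: 'meptox'
Rule 1: Vowel Harmony: all vowels become 'e' (matching first vowel). 'meptox' -> 'meptex'
Rule 2: Consonant Assimilation: no voiced obstruent (b/d/g/v/z) stands immediately before a voiceless consonant (p/t/k/s/f). No change.
Rule 3: Final Devoicing: final consonant 'x' is not one of the voiced obstruents b/d/g/v/z. No change.
Final form: 'meptex'

meptex


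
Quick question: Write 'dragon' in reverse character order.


Reverse 'dragon' character by character: 'nogard'.

nogard


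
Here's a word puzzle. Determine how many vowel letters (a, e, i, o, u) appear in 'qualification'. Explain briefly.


Vowels in 'qualification': u, a, i, i, a, i, o = 7 vowels.

7


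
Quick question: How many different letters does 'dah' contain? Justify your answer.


Unique letters in 'dah': {a, d, h} = 3 distinct letters.

3


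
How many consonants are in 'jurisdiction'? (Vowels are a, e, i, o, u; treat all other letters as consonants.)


Consonants in 'jurisdiction': j, r, s, d, c, t, n = 7 consonants.

7


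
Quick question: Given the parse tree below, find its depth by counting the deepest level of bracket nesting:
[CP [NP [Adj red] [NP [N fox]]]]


Count bracket nesting levels:
'[' at pos 0: depth = 1
'[' at pos 4: depth = 2
'[' at pos 8: depth = 3
'[' at pos 18: depth = 3
'[' at pos 22: depth = 4
Maximum depth reached: 4

4


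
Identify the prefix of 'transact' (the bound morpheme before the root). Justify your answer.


The word 'transact' = 'trans' (prefix) + 'act' (root). The prefix is 'trans'.

trans


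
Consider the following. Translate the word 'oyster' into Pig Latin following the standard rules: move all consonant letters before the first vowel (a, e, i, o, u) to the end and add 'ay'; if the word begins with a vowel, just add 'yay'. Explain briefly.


'oyster' starts with a vowel, so add 'yay': 'oysteryay'.

oysteryay


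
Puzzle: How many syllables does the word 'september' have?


Break 'september' into syllables: sep-tem-ber -> sep | tem | ber = 3 syllables

3 syllables


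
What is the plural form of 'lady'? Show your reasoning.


Apply rule: Change -y to -ies (consonant + y). 'lady' becomes 'ladies'.

ladies


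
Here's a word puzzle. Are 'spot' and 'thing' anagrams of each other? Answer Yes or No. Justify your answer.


Sorted letters of 'spot': 'opst'
Sorted letters of 'thing': 'ghint'
They do not match.

No


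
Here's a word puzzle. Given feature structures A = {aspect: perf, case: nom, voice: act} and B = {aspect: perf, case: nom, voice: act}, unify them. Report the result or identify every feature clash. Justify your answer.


Compare features:
aspect: A=perf vs B=perf -> unified: perf
case: A=nom vs B=nom -> unified: nom
voice: A=act vs B=act -> unified: act
No clashes found.

Unified: {aspect: perf, case: nom, voice: act}


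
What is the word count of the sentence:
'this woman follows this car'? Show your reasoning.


Split into words: this | woman | follows | this | car = 5 words.

5


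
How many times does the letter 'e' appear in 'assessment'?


Letter 'e' in 'assessment': found at position(s) 4, 8 = 2 occurrence(s).

2


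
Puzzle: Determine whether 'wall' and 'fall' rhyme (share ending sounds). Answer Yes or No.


Rime (stressed vowel + following sounds) of 'wall': -all = /ɔːl/
Rime of 'fall': -all = /ɔːl/
/ɔːl/ and /ɔːl/ are the same ending sound, so the words rhyme.

Yes


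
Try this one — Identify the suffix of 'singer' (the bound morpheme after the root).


The word 'singer' = 'sing' (root) + '-er' (suffix). The suffix is '-er'.

er


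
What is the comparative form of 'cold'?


Apply comparative formation (add -er): 'cold' -> 'colder'.

colder


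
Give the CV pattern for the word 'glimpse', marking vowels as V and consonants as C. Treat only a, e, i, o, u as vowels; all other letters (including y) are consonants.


Letter mapping: g = C, l = C, i = V, m = C, p = C, s = C, e = V.

CCVCCCV


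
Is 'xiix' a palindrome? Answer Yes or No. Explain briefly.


Forward: 'xiix'
Reversed: 'xiix'
They are identical.

Yes


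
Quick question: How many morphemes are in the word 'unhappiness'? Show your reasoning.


Decomposition: un- (prefix) + happy (root) + -ness (suffix) = 3 morpheme(s)

3 morphemes


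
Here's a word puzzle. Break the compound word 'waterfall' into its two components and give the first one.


Split 'waterfall' into 'water' + 'fall'. The first part is 'water'.

water


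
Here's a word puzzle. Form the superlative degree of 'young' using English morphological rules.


Apply superlative formation (add -est): 'young' -> 'youngest'.

youngest


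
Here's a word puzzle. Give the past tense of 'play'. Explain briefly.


Apply rule: Add -ed. 'play' becomes 'played'.

played


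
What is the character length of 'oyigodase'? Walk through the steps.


Spell out 'oyigodase' and number each letter: o(1), y(2), i(3), g(4), o(5), d(6), a(7), s(8), e(9). Total: 9 letters.

9


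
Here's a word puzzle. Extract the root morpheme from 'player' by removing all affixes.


Remove suffix '-er' from 'player' to get root 'play'.

play


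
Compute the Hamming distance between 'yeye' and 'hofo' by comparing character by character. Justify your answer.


Alignment:
Position 1: 'y' vs 'h' = DIFFER
Position 2: 'e' vs 'o' = DIFFER
Position 3: 'y' vs 'f' = DIFFER
Position 4: 'e' vs 'o' = DIFFER
Total differences: 4

4


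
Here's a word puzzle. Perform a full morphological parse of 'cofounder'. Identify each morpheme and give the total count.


Step 1: Identify prefix: 'co' (meaning: together)
Step 2: Identify root: 'found'
Step 3: Identify suffix(es): 'er'
Decomposition: co- (prefix: together) + found (root) + -er (suffix: one who)
Total morphemes: 3

3 morphemes (co- (prefix: together) + found (root) + -er (suffix: one who))


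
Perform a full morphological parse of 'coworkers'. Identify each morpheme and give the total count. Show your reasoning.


Step 1: Identify prefix: 'co' (meaning: together)
Step 2: Identify root: 'work'
Step 3: Identify suffix(es): 'er, s'
Decomposition: co- (prefix: together) + work (root) + -er (suffix: one who) + -s (plural)
Total morphemes: 4

4 morphemes (co- (prefix: together) + work (root) + -er (suffix: one who) + -s (plural))


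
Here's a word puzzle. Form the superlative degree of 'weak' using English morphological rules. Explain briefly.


Apply superlative formation (add -est): 'weak' -> 'weakest'.

weakest


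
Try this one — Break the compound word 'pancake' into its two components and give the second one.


Split 'pancake' into 'pan' + 'cake'. The second part is 'cake'.

cake


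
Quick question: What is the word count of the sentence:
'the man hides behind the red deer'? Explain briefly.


Split into words: the | man | hides | behind | the | red | deer = 7 words.

7


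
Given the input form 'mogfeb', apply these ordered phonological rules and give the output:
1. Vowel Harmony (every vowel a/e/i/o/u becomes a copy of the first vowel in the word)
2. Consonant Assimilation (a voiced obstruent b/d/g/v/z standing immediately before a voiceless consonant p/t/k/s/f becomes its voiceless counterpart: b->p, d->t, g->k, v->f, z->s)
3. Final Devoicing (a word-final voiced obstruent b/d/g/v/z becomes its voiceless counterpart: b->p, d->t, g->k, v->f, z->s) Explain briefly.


Starting form: 'mogfeb'
Rule 1: Vowel Harmony: all vowels become 'o' (matching first vowel). 'mogfeb' -> 'mogfob'
Rule 2: Consonant Assimilation: voiced obstruent before voiceless consonant becomes voiceless ('gf' -> 'kf'). 'mogfob' -> 'mokfob'
Rule 3: Final Devoicing: word-final voiced obstruent 'b' becomes voiceless 'p'. 'mokfob' -> 'mokfop'
Final form: 'mokfop'

mokfop


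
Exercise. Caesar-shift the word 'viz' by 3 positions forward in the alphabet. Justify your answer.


Shift each letter by 3: v -> y, i -> l, z -> c. Result: 'ylc'.

ylc


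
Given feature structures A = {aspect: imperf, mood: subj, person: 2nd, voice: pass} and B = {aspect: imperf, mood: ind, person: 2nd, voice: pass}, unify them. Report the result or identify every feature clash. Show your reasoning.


Compare features:
aspect: A=imperf vs B=imperf -> unified: imperf
mood: A=subj vs B=ind -> CLASH
person: A=2nd vs B=2nd -> unified: 2nd
voice: A=pass vs B=pass -> unified: pass
Clash detected on feature 'mood' (subj vs ind); unification fails.

CLASH on 'mood' (subj vs ind)


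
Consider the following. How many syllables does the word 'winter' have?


Break 'winter' into syllables: win-ter -> win | ter = 2 syllables

2 syllables


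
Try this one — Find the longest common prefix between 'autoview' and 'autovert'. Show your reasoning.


Compare from the start: 5 characters match: 'autov'. Mismatch at position 6: 'i' vs 'e'.

autov


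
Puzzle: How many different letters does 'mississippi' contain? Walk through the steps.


Unique letters in 'mississippi': {i, m, p, s} = 4 distinct letters.

4


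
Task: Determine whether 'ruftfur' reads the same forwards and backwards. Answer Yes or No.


Forward: 'ruftfur'
Reversed: 'ruftfur'
They are identical.

Yes


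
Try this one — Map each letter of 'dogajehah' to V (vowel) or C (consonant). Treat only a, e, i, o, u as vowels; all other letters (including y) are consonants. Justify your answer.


Letter mapping: d = C, o = V, g = C, a = V, j = C, e = V, h = C, a = V, h = C.

CVCVCVCVC


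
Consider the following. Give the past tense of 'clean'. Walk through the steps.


Apply rule: Add -ed. 'clean' becomes 'cleaned'.

cleaned


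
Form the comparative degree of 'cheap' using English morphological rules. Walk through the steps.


Apply comparative formation (add -er): 'cheap' -> 'cheaper'.

cheaper


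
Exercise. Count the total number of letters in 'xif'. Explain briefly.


Spell out 'xif' and number each letter: x(1), i(2), f(3). Total: 3 letters.

3


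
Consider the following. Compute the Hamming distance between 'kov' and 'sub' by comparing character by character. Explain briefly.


Alignment:
Position 1: 'k' vs 's' = DIFFER
Position 2: 'o' vs 'u' = DIFFER
Position 3: 'v' vs 'b' = DIFFER
Total differences: 3

3


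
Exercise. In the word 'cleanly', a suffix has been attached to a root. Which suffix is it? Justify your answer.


The word 'cleanly' = 'clean' (root) + '-ly' (suffix). The suffix is '-ly'.

ly


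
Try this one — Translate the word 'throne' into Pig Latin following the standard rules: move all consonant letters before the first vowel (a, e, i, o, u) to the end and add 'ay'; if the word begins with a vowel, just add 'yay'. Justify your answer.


'throne': move consonant cluster 'thr' to end and add 'ay': 'onethray'.

onethray


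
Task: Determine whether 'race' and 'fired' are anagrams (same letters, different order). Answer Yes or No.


Sorted letters of 'race': 'acer'
Sorted letters of 'fired': 'defir'
They do not match.

No


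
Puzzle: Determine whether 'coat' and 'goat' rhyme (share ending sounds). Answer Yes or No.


Rime (stressed vowel + following sounds) of 'coat': -oat = /oʊt/
Rime of 'goat': -oat = /oʊt/
/oʊt/ and /oʊt/ are the same ending sound, so the words rhyme.

Yes


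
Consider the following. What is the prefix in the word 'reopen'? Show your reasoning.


The word 'reopen' = 're' (prefix) + 'open' (root). The prefix is 're'.

re


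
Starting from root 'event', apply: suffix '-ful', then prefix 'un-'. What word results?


Step 1: Add suffix '-ful' to 'event' = 'eventful'
Step 2: Add prefix 'un-' to 'eventful' = 'uneventful'

uneventful


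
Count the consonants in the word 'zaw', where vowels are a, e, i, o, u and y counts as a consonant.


Consonants in 'zaw': z, w = 2 consonants.

2


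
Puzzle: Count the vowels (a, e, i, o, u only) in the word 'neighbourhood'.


Vowels in 'neighbourhood': e, i, o, u, o, o = 6 vowels.

6


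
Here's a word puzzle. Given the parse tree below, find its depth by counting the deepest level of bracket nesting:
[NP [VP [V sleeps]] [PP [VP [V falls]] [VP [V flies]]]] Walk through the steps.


Count bracket nesting levels:
'[' at pos 0: depth = 1
'[' at pos 4: depth = 2
'[' at pos 8: depth = 3
'[' at pos 20: depth = 2
'[' at pos 24: depth = 3
'[' at pos 28: depth = 4
'[' at pos 39: depth = 3
'[' at pos 43: depth = 4
Maximum depth reached: 4

4


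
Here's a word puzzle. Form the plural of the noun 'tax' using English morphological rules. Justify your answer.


Apply rule: Add -es (sibilant/fricative ending). 'tax' becomes 'taxes'.

taxes


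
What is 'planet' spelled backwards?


Reverse 'planet' character by character: 'tenalp'.

tenalp


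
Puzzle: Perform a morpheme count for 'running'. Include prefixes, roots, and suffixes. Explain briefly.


Decomposition: run (root) + -ing (suffix) = 2 morpheme(s)

2 morphemes


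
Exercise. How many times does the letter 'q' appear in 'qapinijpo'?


Letter 'q' in 'qapinijpo': found at position(s) 1 = 1 occurrence(s).

1


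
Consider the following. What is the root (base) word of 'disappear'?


Remove prefix 'dis' from 'disappear' to get root 'appear'.

appear


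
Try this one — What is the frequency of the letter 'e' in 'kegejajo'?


Letter 'e' in 'kegejajo': found at position(s) 2, 4 = 2 occurrence(s).

2


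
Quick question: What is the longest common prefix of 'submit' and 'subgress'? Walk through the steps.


Compare from the start: 3 characters match: 'sub'. Mismatch at position 4: 'm' vs 'g'.

sub


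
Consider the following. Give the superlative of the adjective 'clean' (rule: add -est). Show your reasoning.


Apply superlative formation (add -est): 'clean' -> 'cleanest'.

cleanest


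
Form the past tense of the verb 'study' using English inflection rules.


Apply rule: Change -y to -ied. 'study' becomes 'studied'.

studied


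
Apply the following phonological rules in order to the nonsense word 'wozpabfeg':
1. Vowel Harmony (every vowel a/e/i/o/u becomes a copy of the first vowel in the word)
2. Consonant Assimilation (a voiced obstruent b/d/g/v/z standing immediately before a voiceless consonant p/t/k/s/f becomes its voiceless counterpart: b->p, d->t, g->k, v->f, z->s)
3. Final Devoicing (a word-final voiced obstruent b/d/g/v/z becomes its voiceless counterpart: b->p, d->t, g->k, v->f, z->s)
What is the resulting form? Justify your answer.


Starting form: 'wozpabfeg'
Rule 1: Vowel Harmony: all vowels become 'o' (matching first vowel). 'wozpabfeg' -> 'wozpobfog'
Rule 2: Consonant Assimilation: voiced obstruent before voiceless consonant becomes voiceless ('zp' -> 'sp', 'bf' -> 'pf'). 'wozpobfog' -> 'wospopfog'
Rule 3: Final Devoicing: word-final voiced obstruent 'g' becomes voiceless 'k'. 'wospopfog' -> 'wospopfok'
Final form: 'wospopfok'

wospopfok


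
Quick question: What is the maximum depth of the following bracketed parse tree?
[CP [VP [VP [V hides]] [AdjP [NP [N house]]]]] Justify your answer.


Count bracket nesting levels:
'[' at pos 0: depth = 1
'[' at pos 4: depth = 2
'[' at pos 8: depth = 3
'[' at pos 12: depth = 4
'[' at pos 23: depth = 3
'[' at pos 29: depth = 4
'[' at pos 33: depth = 5
Maximum depth reached: 5

5


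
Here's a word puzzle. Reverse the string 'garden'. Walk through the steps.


Reverse 'garden' character by character: 'nedrag'.

nedrag


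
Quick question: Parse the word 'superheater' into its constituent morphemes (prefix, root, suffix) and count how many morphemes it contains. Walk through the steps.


Step 1: Identify prefix: 'super' (meaning: above)
Step 2: Identify root: 'heat'
Step 3: Identify suffix(es): 'er'
Decomposition: super- (prefix: above) + heat (root) + -er (suffix: one who)
Total morphemes: 3

3 morphemes (super- (prefix: above) + heat (root) + -er (suffix: one who))


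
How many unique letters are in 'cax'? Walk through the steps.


Unique letters in 'cax': {a, c, x} = 3 distinct letters.

3


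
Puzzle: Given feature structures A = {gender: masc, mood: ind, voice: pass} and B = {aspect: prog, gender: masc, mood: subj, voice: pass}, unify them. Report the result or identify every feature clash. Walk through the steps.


Compare features:
aspect: A=_ vs B=prog -> unified: prog
gender: A=masc vs B=masc -> unified: masc
mood: A=ind vs B=subj -> CLASH
voice: A=pass vs B=pass -> unified: pass
Clash detected on feature 'mood' (ind vs subj); unification fails.

CLASH on 'mood' (ind vs subj)


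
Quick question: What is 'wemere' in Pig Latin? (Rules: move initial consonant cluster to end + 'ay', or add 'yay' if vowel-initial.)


'wemere': move consonant cluster 'w' to end and add 'ay': 'emereway'.

emereway


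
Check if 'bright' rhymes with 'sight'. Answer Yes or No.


Rime (stressed vowel + following sounds) of 'bright': -ight = /aɪt/
Rime of 'sight': -ight = /aɪt/
/aɪt/ and /aɪt/ are the same ending sound, so the words rhyme.

Yes


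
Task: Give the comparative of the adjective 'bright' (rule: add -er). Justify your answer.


Apply comparative formation (add -er): 'bright' -> 'brighter'.

brighter


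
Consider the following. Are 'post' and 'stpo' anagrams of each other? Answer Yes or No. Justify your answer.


Sorted letters of 'post': 'opst'
Sorted letters of 'stpo': 'opst'
They match.

Yes


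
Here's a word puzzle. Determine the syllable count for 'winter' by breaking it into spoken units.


Break 'winter' into syllables: win-ter -> win | ter = 2 syllables

2 syllables


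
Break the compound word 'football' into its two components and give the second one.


Split 'football' into 'foot' + 'ball'. The second part is 'ball'.

ball


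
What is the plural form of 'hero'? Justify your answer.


Apply rule: Add -es (consonant + o). 'hero' becomes 'heroes'.

heroes


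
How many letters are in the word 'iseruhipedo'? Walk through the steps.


Spell out 'iseruhipedo' and number each letter: i(1), s(2), e(3), r(4), u(5), h(6), i(7), p(8), e(9), d(10), o(11). Total: 11 letters.

11


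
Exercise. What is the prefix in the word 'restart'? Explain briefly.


The word 'restart' = 're' (prefix) + 'start' (root). The prefix is 're'.

re


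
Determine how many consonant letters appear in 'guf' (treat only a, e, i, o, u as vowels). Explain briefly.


Consonants in 'guf': g, f = 2 consonants.

2


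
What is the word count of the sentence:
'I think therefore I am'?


Split into words: I | think | therefore | I | am = 5 words.

5


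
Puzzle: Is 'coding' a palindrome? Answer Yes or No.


Forward: 'coding'
Reversed: 'gnidoc'
They differ.

No


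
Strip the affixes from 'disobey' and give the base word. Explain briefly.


Remove prefix 'dis' from 'disobey' to get root 'obey'.

obey


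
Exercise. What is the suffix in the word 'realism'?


The word 'realism' = 'real' (root) + '-ism' (suffix). The suffix is '-ism'.

ism


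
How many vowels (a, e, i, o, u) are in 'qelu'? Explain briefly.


Vowels in 'qelu': e, u = 2 vowels.

2


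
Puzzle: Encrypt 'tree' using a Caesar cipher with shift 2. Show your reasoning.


Shift each letter by 2: t -> v, r -> t, e -> g, e -> g. Result: 'vtgg'.

vtgg


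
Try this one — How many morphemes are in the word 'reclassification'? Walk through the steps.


Decomposition: re- (prefix) + class (root) + -ify (suffix) + -ation (suffix) = 4 morpheme(s)

4 morphemes


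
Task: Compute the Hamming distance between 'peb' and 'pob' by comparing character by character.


Alignment:
Position 1: 'p' vs 'p' = match
Position 2: 'e' vs 'o' = DIFFER
Position 3: 'b' vs 'b' = match
Total differences: 1

1


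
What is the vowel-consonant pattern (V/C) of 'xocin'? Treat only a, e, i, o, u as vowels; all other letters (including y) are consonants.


Letter mapping: x = C, o = V, c = C, i = V, n = C.

CVCVC


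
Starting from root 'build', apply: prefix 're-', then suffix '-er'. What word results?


Step 1: Add prefix 're-' to 'build' = 'rebuild'
Step 2: Add suffix '-er' to 'rebuild' = 'rebuilder'

rebuilder


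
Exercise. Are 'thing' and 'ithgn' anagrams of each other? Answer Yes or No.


Sorted letters of 'thing': 'ghint'
Sorted letters of 'ithgn': 'ghint'
They match.

Yes


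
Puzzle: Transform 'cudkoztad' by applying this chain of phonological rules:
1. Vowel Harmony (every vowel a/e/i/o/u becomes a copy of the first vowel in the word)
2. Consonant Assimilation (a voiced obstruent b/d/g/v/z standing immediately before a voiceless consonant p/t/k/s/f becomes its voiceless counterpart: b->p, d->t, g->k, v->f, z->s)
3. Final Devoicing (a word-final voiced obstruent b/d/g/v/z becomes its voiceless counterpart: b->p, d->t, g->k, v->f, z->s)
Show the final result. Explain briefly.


Starting form: 'cudkoztad'
Rule 1: Vowel Harmony: all vowels become 'u' (matching first vowel). 'cudkoztad' -> 'cudkuztud'
Rule 2: Consonant Assimilation: voiced obstruent before voiceless consonant becomes voiceless ('dk' -> 'tk', 'zt' -> 'st'). 'cudkuztud' -> 'cutkustud'
Rule 3: Final Devoicing: word-final voiced obstruent 'd' becomes voiceless 't'. 'cutkustud' -> 'cutkustut'
Final form: 'cutkustut'

cutkustut


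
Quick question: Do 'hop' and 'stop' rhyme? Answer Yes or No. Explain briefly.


Rime (stressed vowel + following sounds) of 'hop': -op = /ɒp/
Rime of 'stop': -op = /ɒp/
/ɒp/ and /ɒp/ are the same ending sound, so the words rhyme.

Yes


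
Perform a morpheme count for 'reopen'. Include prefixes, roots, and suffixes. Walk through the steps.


Decomposition: re- (prefix) + open (root) = 2 morpheme(s)

2 morphemes


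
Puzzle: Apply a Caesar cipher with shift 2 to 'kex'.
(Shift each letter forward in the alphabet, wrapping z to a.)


Shift each letter by 2: k -> m, e -> g, x -> z. Result: 'mgz'.

mgz


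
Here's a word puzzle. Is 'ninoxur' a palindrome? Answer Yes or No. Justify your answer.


Forward: 'ninoxur'
Reversed: 'ruxonin'
They differ.

No


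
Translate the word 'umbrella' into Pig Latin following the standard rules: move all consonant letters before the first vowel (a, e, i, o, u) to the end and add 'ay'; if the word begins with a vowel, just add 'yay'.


'umbrella' starts with a vowel, so add 'yay': 'umbrellayay'.

umbrellayay


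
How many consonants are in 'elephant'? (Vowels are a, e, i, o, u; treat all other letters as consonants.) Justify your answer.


Consonants in 'elephant': l, p, h, n, t = 5 consonants.

5


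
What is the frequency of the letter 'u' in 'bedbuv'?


Letter 'u' in 'bedbuv': found at position(s) 5 = 1 occurrence(s).

1


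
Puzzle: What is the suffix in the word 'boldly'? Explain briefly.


The word 'boldly' = 'bold' (root) + '-ly' (suffix). The suffix is '-ly'.

ly


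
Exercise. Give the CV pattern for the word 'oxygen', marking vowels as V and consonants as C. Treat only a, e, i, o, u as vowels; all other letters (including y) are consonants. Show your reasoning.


Letter mapping: o = V, x = C, y = C, g = C, e = V, n = C.

VCCCVC


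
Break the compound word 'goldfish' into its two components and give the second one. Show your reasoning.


Split 'goldfish' into 'gold' + 'fish'. The second part is 'fish'.

fish


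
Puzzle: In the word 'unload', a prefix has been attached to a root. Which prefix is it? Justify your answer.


The word 'unload' = 'un' (prefix) + 'load' (root). The prefix is 'un'.

un


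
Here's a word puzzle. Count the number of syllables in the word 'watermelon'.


Break 'watermelon' into syllables: wa-ter-mel-on -> wa | ter | mel | on = 4 syllables

4 syllables


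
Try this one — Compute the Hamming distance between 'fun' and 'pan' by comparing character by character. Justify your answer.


Alignment:
Position 1: 'f' vs 'p' = DIFFER
Position 2: 'u' vs 'a' = DIFFER
Position 3: 'n' vs 'n' = match
Total differences: 2

2


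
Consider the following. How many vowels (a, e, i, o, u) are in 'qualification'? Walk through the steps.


Vowels in 'qualification': u, a, i, i, a, i, o = 7 vowels.

7


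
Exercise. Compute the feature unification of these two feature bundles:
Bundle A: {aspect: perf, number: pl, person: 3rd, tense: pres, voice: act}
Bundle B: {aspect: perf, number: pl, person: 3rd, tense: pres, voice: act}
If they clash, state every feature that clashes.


Compare features:
aspect: A=perf vs B=perf -> unified: perf
number: A=pl vs B=pl -> unified: pl
person: A=3rd vs B=3rd -> unified: 3rd
tense: A=pres vs B=pres -> unified: pres
voice: A=act vs B=act -> unified: act
No clashes found.

Unified: {aspect: perf, number: pl, person: 3rd, tense: pres, voice: act}


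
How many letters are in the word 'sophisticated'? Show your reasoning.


Spell out 'sophisticated' and number each letter: s(1), o(2), p(3), h(4), i(5), s(6), t(7), i(8), c(9), a(10), t(11), e(12), d(13). Total: 13 letters.

13


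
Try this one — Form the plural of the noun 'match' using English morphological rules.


Apply rule: Add -es (sibilant/fricative ending). 'match' becomes 'matches'.

matches


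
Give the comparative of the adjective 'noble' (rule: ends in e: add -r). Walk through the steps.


Apply comparative formation (ends in e: add -r): 'noble' -> 'nobler'.

nobler


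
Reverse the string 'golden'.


Reverse 'golden' character by character: 'nedlog'.

nedlog


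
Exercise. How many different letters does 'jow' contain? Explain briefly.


Unique letters in 'jow': {j, o, w} = 3 distinct letters.

3


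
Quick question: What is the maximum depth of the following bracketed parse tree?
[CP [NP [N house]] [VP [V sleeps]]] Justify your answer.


Count bracket nesting levels:
'[' at pos 0: depth = 1
'[' at pos 4: depth = 2
'[' at pos 8: depth = 3
'[' at pos 19: depth = 2
'[' at pos 23: depth = 3
Maximum depth reached: 3

3
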